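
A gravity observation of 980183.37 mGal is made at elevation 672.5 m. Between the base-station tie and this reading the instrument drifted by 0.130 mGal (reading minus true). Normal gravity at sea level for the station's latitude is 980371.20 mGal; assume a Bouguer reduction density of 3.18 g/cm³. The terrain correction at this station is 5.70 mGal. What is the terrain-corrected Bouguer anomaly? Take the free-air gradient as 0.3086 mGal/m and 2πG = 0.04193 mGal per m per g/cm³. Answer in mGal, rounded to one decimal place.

Drift-corrected reading = 980183.37 − (0.130) = 980183.240 mGal
Free-air correction = 0.3086 × 672.5 = 207.53 mGal
Free-air anomaly = 980183.240 − 980371.20 + (207.53) = 19.570 mGal
Bouguer slab correction = 0.04193 × 3.18 × 672.5 = 89.67 mGal
Simple Bouguer anomaly = 19.570 − (89.67) = -70.100 mGal
Complete Bouguer anomaly = -70.100 + 5.70 = -64.400 mGal

-64.4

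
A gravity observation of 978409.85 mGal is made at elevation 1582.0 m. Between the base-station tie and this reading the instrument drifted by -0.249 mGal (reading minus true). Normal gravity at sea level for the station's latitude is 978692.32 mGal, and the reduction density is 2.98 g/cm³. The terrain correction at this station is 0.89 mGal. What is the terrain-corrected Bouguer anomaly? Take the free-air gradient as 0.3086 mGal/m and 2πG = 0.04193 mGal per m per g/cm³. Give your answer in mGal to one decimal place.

Drift-corrected reading = 978409.85 − (-0.249) = 978410.099 mGal
Free-air correction = 0.3086 × 1582.0 = 488.21 mGal
Free-air anomaly = 978410.099 − 978692.32 + (488.21) = 205.989 mGal
Bouguer slab correction = 0.04193 × 2.98 × 1582.0 = 197.67 mGal
Simple Bouguer anomaly = 205.989 − (197.67) = 8.319 mGal
Complete Bouguer anomaly = 8.319 + 0.89 = 9.209 mGal

9.2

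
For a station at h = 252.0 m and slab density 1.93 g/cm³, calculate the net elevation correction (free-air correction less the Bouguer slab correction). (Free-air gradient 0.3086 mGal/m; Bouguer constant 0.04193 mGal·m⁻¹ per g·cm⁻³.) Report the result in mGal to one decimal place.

57.4

Combined gradient = 0.3086 − 0.04193 × 1.93 = 0.2276751 mGal/m
Combined elevation correction = 0.2276751 × 252.0 = 57.4 mGal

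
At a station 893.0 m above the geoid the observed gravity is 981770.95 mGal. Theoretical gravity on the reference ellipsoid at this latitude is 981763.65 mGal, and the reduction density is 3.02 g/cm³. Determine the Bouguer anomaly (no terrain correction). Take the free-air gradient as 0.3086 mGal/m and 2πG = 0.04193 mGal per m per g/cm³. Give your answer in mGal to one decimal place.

169.8

Free-air correction = 0.3086 × 893.0 = 275.58 mGal
Free-air anomaly = 981770.95 − 981763.65 + (275.58) = 282.88 mGal
Bouguer slab correction = 0.04193 × 3.02 × 893.0 = 113.08 mGal
Simple Bouguer anomaly = 282.88 − (113.08) = 169.80 mGal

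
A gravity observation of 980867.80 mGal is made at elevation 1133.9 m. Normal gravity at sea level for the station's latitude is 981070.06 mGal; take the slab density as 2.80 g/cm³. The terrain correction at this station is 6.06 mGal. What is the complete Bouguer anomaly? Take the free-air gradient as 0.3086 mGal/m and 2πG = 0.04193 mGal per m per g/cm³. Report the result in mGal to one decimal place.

Free-air correction = 0.3086 × 1133.9 = 349.92 mGal
Free-air anomaly = 980867.80 − 981070.06 + (349.92) = 147.66 mGal
Bouguer slab correction = 0.04193 × 2.80 × 1133.9 = 133.12 mGal
Simple Bouguer anomaly = 147.66 − (133.12) = 14.54 mGal
Complete Bouguer anomaly = 14.54 + 6.06 = 20.60 mGal

20.6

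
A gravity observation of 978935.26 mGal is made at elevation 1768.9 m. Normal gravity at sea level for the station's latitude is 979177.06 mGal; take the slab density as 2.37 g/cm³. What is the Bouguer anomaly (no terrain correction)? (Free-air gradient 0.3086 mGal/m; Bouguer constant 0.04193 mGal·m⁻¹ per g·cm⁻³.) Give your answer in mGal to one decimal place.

Free-air correction = 0.3086 × 1768.9 = 545.88 mGal
Free-air anomaly = 978935.26 − 979177.06 + (545.88) = 304.08 mGal
Bouguer slab correction = 0.04193 × 2.37 × 1768.9 = 175.78 mGal
Simple Bouguer anomaly = 304.08 − (175.78) = 128.30 mGal

128.3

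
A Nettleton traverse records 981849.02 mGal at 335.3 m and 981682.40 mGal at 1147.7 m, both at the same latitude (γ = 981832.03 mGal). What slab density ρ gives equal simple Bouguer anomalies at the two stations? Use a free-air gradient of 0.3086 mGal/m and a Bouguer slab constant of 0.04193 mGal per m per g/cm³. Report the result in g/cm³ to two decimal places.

Δg_obs = 981682.40 − 981849.02 = -166.62 mGal over Δh = 1147.7 − 335.3 = 812.4 m
Equal Bouguer anomalies ⇒ Δg_obs + (0.3086 − 0.04193ρ)·Δh = 0
0.3086 − 0.04193ρ = −Δg_obs/Δh = 0.20510
ρ = (0.3086 − 0.20510) / 0.04193 = 2.47 g/cm³

2.47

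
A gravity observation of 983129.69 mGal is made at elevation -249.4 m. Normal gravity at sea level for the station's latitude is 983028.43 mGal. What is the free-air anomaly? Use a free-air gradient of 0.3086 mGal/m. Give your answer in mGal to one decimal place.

Free-air correction = 0.3086 × -249.4 = -76.96 mGal
Free-air anomaly = 983129.69 − 983028.43 + (-76.96) = 24.30 mGal

24.3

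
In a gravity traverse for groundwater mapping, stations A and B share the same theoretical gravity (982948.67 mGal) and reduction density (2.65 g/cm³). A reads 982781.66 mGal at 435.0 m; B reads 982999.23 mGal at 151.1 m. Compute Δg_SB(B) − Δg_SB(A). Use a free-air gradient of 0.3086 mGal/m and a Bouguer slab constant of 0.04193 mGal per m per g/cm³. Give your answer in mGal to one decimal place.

161.5

Δg_SB(A) = 982781.66 − 982948.67 + 0.3086×435.0 − 0.04193×2.65×435.0 = -81.10 mGal
Δg_SB(B) = 982999.23 − 982948.67 + 0.3086×151.1 − 0.04193×2.65×151.1 = 80.40 mGal
Difference = 80.40 − (-81.10) = 161.50 mGal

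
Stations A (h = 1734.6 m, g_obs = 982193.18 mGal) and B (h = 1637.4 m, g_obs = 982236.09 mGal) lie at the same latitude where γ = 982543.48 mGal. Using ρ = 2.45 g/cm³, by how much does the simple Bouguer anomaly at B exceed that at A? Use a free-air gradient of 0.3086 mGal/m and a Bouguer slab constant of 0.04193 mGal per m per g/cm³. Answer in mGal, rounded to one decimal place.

Δg_SB(A) = 982193.18 − 982543.48 + 0.3086×1734.6 − 0.04193×2.45×1734.6 = 6.80 mGal
Δg_SB(B) = 982236.09 − 982543.48 + 0.3086×1637.4 − 0.04193×2.45×1637.4 = 29.70 mGal
Difference = 29.70 − (6.80) = 22.90 mGal

22.9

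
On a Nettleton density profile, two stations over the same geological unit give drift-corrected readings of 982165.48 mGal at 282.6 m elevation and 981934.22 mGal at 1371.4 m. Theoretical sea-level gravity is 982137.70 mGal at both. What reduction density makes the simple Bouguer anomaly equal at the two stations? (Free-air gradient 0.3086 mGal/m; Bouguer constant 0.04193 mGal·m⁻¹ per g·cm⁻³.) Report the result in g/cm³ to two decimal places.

2.29

Δg_obs = 981934.22 − 982165.48 = -231.26 mGal over Δh = 1371.4 − 282.6 = 1088.8 m
Equal Bouguer anomalies ⇒ Δg_obs + (0.3086 − 0.04193ρ)·Δh = 0
0.3086 − 0.04193ρ = −Δg_obs/Δh = 0.21240
ρ = (0.3086 − 0.21240) / 0.04193 = 2.29 g/cm³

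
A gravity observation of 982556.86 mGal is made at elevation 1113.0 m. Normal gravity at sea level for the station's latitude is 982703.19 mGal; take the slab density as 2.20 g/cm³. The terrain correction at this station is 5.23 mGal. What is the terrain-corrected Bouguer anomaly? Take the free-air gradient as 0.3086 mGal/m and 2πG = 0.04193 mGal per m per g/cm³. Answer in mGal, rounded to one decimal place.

99.7

Free-air correction = 0.3086 × 1113.0 = 343.47 mGal
Free-air anomaly = 982556.86 − 982703.19 + (343.47) = 197.14 mGal
Bouguer slab correction = 0.04193 × 2.20 × 1113.0 = 102.67 mGal
Simple Bouguer anomaly = 197.14 − (102.67) = 94.47 mGal
Complete Bouguer anomaly = 94.47 + 5.23 = 99.70 mGal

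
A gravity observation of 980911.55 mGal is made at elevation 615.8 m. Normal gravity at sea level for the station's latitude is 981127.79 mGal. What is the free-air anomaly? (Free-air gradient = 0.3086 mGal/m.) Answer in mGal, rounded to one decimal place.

-26.2

Free-air correction = 0.3086 × 615.8 = 190.04 mGal
Free-air anomaly = 980911.55 − 981127.79 + (190.04) = -26.20 mGal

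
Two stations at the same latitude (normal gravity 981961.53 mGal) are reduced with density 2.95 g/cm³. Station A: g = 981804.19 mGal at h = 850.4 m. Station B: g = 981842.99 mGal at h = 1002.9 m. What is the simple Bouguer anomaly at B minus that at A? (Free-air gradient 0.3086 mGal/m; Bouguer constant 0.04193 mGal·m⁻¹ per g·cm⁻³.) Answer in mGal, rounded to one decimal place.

Δg_SB(A) = 981804.19 − 981961.53 + 0.3086×850.4 − 0.04193×2.95×850.4 = -0.10 mGal
Δg_SB(B) = 981842.99 − 981961.53 + 0.3086×1002.9 − 0.04193×2.95×1002.9 = 66.90 mGal
Difference = 66.90 − (-0.10) = 67.00 mGal

67.0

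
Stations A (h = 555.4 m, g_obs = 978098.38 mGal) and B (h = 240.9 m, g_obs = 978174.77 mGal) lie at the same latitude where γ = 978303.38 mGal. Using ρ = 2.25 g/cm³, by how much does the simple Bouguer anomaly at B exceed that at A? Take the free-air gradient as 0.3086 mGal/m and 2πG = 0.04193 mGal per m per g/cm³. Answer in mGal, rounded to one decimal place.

Δg_SB(A) = 978098.38 − 978303.38 + 0.3086×555.4 − 0.04193×2.25×555.4 = -86.00 mGal
Δg_SB(B) = 978174.77 − 978303.38 + 0.3086×240.9 − 0.04193×2.25×240.9 = -77.00 mGal
Difference = -77.00 − (-86.00) = 9.00 mGal

9.0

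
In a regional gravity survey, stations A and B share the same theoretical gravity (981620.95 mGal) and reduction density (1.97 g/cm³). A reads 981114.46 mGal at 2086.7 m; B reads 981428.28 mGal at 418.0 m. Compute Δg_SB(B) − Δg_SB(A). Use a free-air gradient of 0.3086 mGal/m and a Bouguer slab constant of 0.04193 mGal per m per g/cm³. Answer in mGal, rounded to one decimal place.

Δg_SB(A) = 981114.46 − 981620.95 + 0.3086×2086.7 − 0.04193×1.97×2086.7 = -34.90 mGal
Δg_SB(B) = 981428.28 − 981620.95 + 0.3086×418.0 − 0.04193×1.97×418.0 = -98.20 mGal
Difference = -98.20 − (-34.90) = -63.30 mGal

-63.3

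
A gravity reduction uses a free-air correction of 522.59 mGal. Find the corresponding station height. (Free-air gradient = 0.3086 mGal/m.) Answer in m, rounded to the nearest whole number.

1693

h = 522.59 / 0.3086 = 1693.42 m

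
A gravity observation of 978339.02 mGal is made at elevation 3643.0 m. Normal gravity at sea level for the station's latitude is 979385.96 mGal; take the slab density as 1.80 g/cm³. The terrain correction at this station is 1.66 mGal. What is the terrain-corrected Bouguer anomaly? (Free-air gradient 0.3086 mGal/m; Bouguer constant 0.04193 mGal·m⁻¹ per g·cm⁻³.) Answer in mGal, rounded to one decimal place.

Free-air correction = 0.3086 × 3643.0 = 1124.23 mGal
Free-air anomaly = 978339.02 − 979385.96 + (1124.23) = 77.29 mGal
Bouguer slab correction = 0.04193 × 1.80 × 3643.0 = 274.95 mGal
Simple Bouguer anomaly = 77.29 − (274.95) = -197.66 mGal
Complete Bouguer anomaly = -197.66 + 1.66 = -196.00 mGal

-196.0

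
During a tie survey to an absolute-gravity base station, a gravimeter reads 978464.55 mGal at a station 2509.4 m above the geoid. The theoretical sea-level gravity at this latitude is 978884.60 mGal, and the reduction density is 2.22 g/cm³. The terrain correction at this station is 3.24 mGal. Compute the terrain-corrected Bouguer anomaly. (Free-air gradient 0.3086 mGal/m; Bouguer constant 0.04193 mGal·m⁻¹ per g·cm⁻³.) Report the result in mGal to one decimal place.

124.0

Free-air correction = 0.3086 × 2509.4 = 774.40 mGal
Free-air anomaly = 978464.55 − 978884.60 + (774.40) = 354.35 mGal
Bouguer slab correction = 0.04193 × 2.22 × 2509.4 = 233.59 mGal
Simple Bouguer anomaly = 354.35 − (233.59) = 120.76 mGal
Complete Bouguer anomaly = 120.76 + 3.24 = 124.00 mGal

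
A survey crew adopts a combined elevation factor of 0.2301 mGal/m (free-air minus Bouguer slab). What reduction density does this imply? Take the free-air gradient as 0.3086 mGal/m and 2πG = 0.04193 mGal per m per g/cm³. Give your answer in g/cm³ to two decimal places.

1.87

0.2301 = 0.3086 − 0.04193 × ρ
ρ = (0.3086 − 0.2301) / 0.04193 = 1.87 g/cm³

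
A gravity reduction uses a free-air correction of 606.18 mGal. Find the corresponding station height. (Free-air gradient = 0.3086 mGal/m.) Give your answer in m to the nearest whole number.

1964

h = 606.18 / 0.3086 = 1964.29 m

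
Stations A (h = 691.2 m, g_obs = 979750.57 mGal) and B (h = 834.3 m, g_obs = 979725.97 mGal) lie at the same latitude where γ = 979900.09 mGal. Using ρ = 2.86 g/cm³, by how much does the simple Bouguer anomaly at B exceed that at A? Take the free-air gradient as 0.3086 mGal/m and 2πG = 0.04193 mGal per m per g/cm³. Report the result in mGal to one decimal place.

2.4

Δg_SB(A) = 979750.57 − 979900.09 + 0.3086×691.2 − 0.04193×2.86×691.2 = -19.10 mGal
Δg_SB(B) = 979725.97 − 979900.09 + 0.3086×834.3 − 0.04193×2.86×834.3 = -16.70 mGal
Difference = -16.70 − (-19.10) = 2.40 mGal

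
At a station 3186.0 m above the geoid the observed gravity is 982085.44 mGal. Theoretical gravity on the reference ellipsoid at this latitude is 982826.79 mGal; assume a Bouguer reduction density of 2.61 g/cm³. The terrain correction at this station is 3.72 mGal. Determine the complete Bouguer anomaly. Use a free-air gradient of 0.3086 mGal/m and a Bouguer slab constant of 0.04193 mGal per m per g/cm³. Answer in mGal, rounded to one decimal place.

Free-air correction = 0.3086 × 3186.0 = 983.20 mGal
Free-air anomaly = 982085.44 − 982826.79 + (983.20) = 241.85 mGal
Bouguer slab correction = 0.04193 × 2.61 × 3186.0 = 348.67 mGal
Simple Bouguer anomaly = 241.85 − (348.67) = -106.82 mGal
Complete Bouguer anomaly = -106.82 + 3.72 = -103.10 mGal

-103.1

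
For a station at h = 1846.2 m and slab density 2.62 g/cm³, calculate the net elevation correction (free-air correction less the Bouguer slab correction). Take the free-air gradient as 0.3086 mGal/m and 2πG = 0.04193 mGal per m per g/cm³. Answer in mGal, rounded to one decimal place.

366.9

Combined gradient = 0.3086 − 0.04193 × 2.62 = 0.1987434 mGal/m
Combined elevation correction = 0.1987434 × 1846.2 = 366.9 mGal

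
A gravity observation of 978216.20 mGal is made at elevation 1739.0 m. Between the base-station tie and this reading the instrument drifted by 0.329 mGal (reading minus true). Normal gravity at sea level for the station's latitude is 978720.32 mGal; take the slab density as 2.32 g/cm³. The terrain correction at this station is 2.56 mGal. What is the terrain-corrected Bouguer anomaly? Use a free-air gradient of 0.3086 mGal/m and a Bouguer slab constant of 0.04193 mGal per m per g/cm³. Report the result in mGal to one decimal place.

-134.4

Drift-corrected reading = 978216.20 − (0.329) = 978215.871 mGal
Free-air correction = 0.3086 × 1739.0 = 536.66 mGal
Free-air anomaly = 978215.871 − 978720.32 + (536.66) = 32.211 mGal
Bouguer slab correction = 0.04193 × 2.32 × 1739.0 = 169.17 mGal
Simple Bouguer anomaly = 32.211 − (169.17) = -136.959 mGal
Complete Bouguer anomaly = -136.959 + 2.56 = -134.399 mGal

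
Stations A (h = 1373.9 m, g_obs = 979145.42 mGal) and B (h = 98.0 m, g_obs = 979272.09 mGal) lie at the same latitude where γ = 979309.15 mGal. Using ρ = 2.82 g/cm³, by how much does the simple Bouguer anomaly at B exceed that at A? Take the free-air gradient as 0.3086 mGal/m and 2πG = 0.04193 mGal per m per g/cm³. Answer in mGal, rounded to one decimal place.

-116.2

Δg_SB(A) = 979145.42 − 979309.15 + 0.3086×1373.9 − 0.04193×2.82×1373.9 = 97.80 mGal
Δg_SB(B) = 979272.09 − 979309.15 + 0.3086×98.0 − 0.04193×2.82×98.0 = -18.40 mGal
Difference = -18.40 − (97.80) = -116.20 mGal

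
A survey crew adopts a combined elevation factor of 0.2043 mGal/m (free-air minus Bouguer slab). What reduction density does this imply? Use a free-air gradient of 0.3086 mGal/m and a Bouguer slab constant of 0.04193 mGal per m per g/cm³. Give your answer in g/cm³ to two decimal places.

0.2043 = 0.3086 − 0.04193 × ρ
ρ = (0.3086 − 0.2043) / 0.04193 = 2.49 g/cm³

2.49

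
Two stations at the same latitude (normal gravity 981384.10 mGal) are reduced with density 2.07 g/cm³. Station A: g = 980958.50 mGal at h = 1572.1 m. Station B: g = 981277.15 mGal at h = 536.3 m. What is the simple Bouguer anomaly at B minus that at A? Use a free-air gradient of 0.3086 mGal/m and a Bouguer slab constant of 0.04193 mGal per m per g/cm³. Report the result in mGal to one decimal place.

88.9

Δg_SB(A) = 980958.50 − 981384.10 + 0.3086×1572.1 − 0.04193×2.07×1572.1 = -76.90 mGal
Δg_SB(B) = 981277.15 − 981384.10 + 0.3086×536.3 − 0.04193×2.07×536.3 = 12.00 mGal
Difference = 12.00 − (-76.90) = 88.90 mGal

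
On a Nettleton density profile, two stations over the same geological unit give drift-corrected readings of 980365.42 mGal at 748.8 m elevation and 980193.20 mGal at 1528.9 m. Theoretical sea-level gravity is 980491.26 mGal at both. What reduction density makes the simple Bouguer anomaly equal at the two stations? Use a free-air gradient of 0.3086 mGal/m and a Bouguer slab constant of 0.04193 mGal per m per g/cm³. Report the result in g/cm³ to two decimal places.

Δg_obs = 980193.20 − 980365.42 = -172.22 mGal over Δh = 1528.9 − 748.8 = 780.1 m
Equal Bouguer anomalies ⇒ Δg_obs + (0.3086 − 0.04193ρ)·Δh = 0
0.3086 − 0.04193ρ = −Δg_obs/Δh = 0.22077
ρ = (0.3086 − 0.22077) / 0.04193 = 2.09 g/cm³

2.09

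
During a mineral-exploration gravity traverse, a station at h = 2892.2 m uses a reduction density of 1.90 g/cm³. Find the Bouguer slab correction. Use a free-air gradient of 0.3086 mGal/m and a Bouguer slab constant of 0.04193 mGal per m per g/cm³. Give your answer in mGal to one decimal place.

230.4

Bouguer slab correction = 0.04193 × 1.90 × 2892.2 = 230.4 mGal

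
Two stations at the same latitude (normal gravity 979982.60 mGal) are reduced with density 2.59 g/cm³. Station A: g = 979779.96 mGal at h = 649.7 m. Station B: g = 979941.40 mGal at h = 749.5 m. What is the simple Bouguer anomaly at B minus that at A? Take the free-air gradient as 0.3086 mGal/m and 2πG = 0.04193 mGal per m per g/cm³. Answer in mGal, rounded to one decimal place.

181.4

Δg_SB(A) = 979779.96 − 979982.60 + 0.3086×649.7 − 0.04193×2.59×649.7 = -72.70 mGal
Δg_SB(B) = 979941.40 − 979982.60 + 0.3086×749.5 − 0.04193×2.59×749.5 = 108.70 mGal
Difference = 108.70 − (-72.70) = 181.40 mGal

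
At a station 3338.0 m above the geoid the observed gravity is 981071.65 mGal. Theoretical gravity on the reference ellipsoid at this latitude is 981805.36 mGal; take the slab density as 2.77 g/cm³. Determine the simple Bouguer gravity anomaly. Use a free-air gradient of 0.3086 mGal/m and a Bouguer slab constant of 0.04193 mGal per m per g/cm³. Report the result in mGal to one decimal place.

-91.3

Free-air correction = 0.3086 × 3338.0 = 1030.11 mGal
Free-air anomaly = 981071.65 − 981805.36 + (1030.11) = 296.40 mGal
Bouguer slab correction = 0.04193 × 2.77 × 3338.0 = 387.70 mGal
Simple Bouguer anomaly = 296.40 − (387.70) = -91.30 mGal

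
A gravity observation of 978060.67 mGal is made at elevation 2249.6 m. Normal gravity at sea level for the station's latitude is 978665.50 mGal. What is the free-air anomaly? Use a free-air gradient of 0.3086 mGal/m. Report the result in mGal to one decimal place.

89.4

Free-air correction = 0.3086 × 2249.6 = 694.23 mGal
Free-air anomaly = 978060.67 − 978665.50 + (694.23) = 89.40 mGal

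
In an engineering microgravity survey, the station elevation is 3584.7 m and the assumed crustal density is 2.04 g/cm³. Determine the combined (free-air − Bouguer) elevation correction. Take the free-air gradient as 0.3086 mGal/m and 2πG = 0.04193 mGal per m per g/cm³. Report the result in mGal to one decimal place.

799.6

Combined gradient = 0.3086 − 0.04193 × 2.04 = 0.2230628 mGal/m
Combined elevation correction = 0.2230628 × 3584.7 = 799.6 mGal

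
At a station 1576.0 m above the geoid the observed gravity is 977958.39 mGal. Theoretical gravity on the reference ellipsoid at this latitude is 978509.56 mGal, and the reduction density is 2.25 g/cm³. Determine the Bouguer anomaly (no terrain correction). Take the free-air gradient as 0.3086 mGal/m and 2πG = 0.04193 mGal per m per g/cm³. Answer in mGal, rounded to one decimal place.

Free-air correction = 0.3086 × 1576.0 = 486.35 mGal
Free-air anomaly = 977958.39 − 978509.56 + (486.35) = -64.82 mGal
Bouguer slab correction = 0.04193 × 2.25 × 1576.0 = 148.68 mGal
Simple Bouguer anomaly = -64.82 − (148.68) = -213.50 mGal

-213.5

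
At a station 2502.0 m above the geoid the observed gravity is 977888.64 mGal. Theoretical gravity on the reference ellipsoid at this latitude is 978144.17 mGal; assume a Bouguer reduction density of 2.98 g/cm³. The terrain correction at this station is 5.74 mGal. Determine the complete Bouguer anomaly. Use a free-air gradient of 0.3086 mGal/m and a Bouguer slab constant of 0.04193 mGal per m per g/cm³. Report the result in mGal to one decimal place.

209.7

Free-air correction = 0.3086 × 2502.0 = 772.12 mGal
Free-air anomaly = 977888.64 − 978144.17 + (772.12) = 516.59 mGal
Bouguer slab correction = 0.04193 × 2.98 × 2502.0 = 312.63 mGal
Simple Bouguer anomaly = 516.59 − (312.63) = 203.96 mGal
Complete Bouguer anomaly = 203.96 + 5.74 = 209.70 mGal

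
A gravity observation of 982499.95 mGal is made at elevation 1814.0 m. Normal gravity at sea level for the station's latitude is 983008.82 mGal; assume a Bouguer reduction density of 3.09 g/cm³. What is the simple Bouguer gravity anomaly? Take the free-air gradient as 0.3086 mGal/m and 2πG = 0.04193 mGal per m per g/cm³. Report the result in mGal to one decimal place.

-184.1

Free-air correction = 0.3086 × 1814.0 = 559.80 mGal
Free-air anomaly = 982499.95 − 983008.82 + (559.80) = 50.93 mGal
Bouguer slab correction = 0.04193 × 3.09 × 1814.0 = 235.03 mGal
Simple Bouguer anomaly = 50.93 − (235.03) = -184.10 mGal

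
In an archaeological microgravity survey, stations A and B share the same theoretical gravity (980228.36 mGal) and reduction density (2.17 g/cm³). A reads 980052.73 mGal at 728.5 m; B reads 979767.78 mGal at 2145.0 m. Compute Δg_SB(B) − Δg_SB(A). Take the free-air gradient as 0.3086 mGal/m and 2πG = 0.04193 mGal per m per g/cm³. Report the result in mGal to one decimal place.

Δg_SB(A) = 980052.73 − 980228.36 + 0.3086×728.5 − 0.04193×2.17×728.5 = -17.10 mGal
Δg_SB(B) = 979767.78 − 980228.36 + 0.3086×2145.0 − 0.04193×2.17×2145.0 = 6.20 mGal
Difference = 6.20 − (-17.10) = 23.30 mGal

23.3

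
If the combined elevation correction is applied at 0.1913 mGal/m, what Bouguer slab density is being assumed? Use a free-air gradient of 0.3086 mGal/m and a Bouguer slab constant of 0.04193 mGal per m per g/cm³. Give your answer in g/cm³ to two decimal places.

0.1913 = 0.3086 − 0.04193 × ρ
ρ = (0.3086 − 0.1913) / 0.04193 = 2.80 g/cm³

2.80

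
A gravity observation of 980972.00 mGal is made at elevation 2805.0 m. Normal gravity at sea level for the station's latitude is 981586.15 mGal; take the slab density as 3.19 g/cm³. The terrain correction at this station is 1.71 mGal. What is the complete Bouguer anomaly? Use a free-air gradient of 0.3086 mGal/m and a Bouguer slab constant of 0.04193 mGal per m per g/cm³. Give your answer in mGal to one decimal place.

-122.0

Free-air correction = 0.3086 × 2805.0 = 865.62 mGal
Free-air anomaly = 980972.00 − 981586.15 + (865.62) = 251.47 mGal
Bouguer slab correction = 0.04193 × 3.19 × 2805.0 = 375.19 mGal
Simple Bouguer anomaly = 251.47 − (375.19) = -123.72 mGal
Complete Bouguer anomaly = -123.72 + 1.71 = -122.01 mGal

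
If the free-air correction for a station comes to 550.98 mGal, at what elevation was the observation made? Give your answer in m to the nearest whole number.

1785

h = 550.98 / 0.3086 = 1785.42 m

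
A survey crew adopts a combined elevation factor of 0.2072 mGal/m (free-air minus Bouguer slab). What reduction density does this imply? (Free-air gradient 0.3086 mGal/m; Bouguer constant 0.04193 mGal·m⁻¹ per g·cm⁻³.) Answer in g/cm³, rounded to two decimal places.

0.2072 = 0.3086 − 0.04193 × ρ
ρ = (0.3086 − 0.2072) / 0.04193 = 2.42 g/cm³

2.42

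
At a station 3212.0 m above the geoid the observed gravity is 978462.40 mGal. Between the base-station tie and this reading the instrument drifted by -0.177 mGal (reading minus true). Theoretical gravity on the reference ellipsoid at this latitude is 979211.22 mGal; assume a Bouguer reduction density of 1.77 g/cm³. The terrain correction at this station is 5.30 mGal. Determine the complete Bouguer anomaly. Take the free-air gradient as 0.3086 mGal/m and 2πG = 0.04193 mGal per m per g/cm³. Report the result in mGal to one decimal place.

9.5

Drift-corrected reading = 978462.40 − (-0.177) = 978462.577 mGal
Free-air correction = 0.3086 × 3212.0 = 991.22 mGal
Free-air anomaly = 978462.577 − 979211.22 + (991.22) = 242.577 mGal
Bouguer slab correction = 0.04193 × 1.77 × 3212.0 = 238.38 mGal
Simple Bouguer anomaly = 242.577 − (238.38) = 4.197 mGal
Complete Bouguer anomaly = 4.197 + 5.30 = 9.497 mGal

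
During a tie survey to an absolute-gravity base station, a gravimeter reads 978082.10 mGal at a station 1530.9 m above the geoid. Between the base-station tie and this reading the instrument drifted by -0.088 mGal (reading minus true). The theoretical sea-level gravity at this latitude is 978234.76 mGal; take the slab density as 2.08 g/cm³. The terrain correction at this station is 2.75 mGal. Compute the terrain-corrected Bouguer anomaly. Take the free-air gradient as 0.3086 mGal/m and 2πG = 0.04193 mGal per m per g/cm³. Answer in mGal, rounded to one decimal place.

Drift-corrected reading = 978082.10 − (-0.088) = 978082.188 mGal
Free-air correction = 0.3086 × 1530.9 = 472.44 mGal
Free-air anomaly = 978082.188 − 978234.76 + (472.44) = 319.868 mGal
Bouguer slab correction = 0.04193 × 2.08 × 1530.9 = 133.52 mGal
Simple Bouguer anomaly = 319.868 − (133.52) = 186.348 mGal
Complete Bouguer anomaly = 186.348 + 2.75 = 189.098 mGal

189.1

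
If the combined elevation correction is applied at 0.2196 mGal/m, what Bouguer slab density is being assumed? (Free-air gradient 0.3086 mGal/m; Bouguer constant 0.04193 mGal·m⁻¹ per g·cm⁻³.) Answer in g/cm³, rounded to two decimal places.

0.2196 = 0.3086 − 0.04193 × ρ
ρ = (0.3086 − 0.2196) / 0.04193 = 2.12 g/cm³

2.12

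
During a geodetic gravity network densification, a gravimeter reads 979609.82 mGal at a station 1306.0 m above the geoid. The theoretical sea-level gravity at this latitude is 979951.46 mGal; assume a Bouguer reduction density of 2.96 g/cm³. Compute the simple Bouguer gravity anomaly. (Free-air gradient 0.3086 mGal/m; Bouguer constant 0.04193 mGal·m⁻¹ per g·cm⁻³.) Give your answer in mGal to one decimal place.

Free-air correction = 0.3086 × 1306.0 = 403.03 mGal
Free-air anomaly = 979609.82 − 979951.46 + (403.03) = 61.39 mGal
Bouguer slab correction = 0.04193 × 2.96 × 1306.0 = 162.09 mGal
Simple Bouguer anomaly = 61.39 − (162.09) = -100.70 mGal

-100.7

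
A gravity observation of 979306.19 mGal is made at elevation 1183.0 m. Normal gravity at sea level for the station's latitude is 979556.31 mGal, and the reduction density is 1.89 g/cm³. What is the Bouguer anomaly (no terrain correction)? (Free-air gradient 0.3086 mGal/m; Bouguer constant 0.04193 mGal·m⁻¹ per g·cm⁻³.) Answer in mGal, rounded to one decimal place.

Free-air correction = 0.3086 × 1183.0 = 365.07 mGal
Free-air anomaly = 979306.19 − 979556.31 + (365.07) = 114.95 mGal
Bouguer slab correction = 0.04193 × 1.89 × 1183.0 = 93.75 mGal
Simple Bouguer anomaly = 114.95 − (93.75) = 21.20 mGal

21.2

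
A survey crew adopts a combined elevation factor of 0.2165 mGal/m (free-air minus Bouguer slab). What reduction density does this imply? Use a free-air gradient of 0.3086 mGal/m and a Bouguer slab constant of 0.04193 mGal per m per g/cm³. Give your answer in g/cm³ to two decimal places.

0.2165 = 0.3086 − 0.04193 × ρ
ρ = (0.3086 − 0.2165) / 0.04193 = 2.20 g/cm³

2.20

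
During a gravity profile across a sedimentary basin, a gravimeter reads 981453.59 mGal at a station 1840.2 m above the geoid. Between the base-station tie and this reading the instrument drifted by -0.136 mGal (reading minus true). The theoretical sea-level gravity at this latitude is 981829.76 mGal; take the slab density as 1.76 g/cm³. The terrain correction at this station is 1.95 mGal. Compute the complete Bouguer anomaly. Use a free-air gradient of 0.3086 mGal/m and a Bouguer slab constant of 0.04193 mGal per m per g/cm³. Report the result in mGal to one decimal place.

Drift-corrected reading = 981453.59 − (-0.136) = 981453.726 mGal
Free-air correction = 0.3086 × 1840.2 = 567.89 mGal
Free-air anomaly = 981453.726 − 981829.76 + (567.89) = 191.856 mGal
Bouguer slab correction = 0.04193 × 1.76 × 1840.2 = 135.80 mGal
Simple Bouguer anomaly = 191.856 − (135.80) = 56.056 mGal
Complete Bouguer anomaly = 56.056 + 1.95 = 58.006 mGal

58.0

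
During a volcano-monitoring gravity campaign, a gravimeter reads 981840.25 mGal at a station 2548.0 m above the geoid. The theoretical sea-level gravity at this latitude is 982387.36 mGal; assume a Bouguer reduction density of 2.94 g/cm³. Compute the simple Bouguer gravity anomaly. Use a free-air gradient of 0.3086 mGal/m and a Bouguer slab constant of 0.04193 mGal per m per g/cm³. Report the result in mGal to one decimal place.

-74.9

Free-air correction = 0.3086 × 2548.0 = 786.31 mGal
Free-air anomaly = 981840.25 − 982387.36 + (786.31) = 239.20 mGal
Bouguer slab correction = 0.04193 × 2.94 × 2548.0 = 314.10 mGal
Simple Bouguer anomaly = 239.20 − (314.10) = -74.90 mGal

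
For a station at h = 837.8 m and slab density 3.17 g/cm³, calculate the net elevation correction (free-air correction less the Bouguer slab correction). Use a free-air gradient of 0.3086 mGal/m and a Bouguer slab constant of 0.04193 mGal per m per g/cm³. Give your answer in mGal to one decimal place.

Combined gradient = 0.3086 − 0.04193 × 3.17 = 0.1756819 mGal/m
Combined elevation correction = 0.1756819 × 837.8 = 147.2 mGal

147.2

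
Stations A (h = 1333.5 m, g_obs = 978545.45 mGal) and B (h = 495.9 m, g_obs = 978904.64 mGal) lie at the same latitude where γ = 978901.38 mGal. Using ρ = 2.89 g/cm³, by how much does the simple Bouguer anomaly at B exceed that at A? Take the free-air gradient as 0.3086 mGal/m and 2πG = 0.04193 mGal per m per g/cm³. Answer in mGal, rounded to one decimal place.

Δg_SB(A) = 978545.45 − 978901.38 + 0.3086×1333.5 − 0.04193×2.89×1333.5 = -106.00 mGal
Δg_SB(B) = 978904.64 − 978901.38 + 0.3086×495.9 − 0.04193×2.89×495.9 = 96.20 mGal
Difference = 96.20 − (-106.00) = 202.20 mGal

202.2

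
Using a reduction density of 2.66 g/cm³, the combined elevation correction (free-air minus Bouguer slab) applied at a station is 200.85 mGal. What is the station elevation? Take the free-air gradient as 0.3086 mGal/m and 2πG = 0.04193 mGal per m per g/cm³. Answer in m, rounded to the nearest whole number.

1019

Combined gradient = 0.3086 − 0.04193 × 2.66 = 0.1970662 mGal/m
h = 200.85 / 0.1970662 = 1019.20 m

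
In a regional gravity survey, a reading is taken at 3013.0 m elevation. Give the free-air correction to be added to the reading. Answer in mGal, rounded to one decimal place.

929.8

Free-air correction = 0.3086 × 3013.0 = 929.8 mGal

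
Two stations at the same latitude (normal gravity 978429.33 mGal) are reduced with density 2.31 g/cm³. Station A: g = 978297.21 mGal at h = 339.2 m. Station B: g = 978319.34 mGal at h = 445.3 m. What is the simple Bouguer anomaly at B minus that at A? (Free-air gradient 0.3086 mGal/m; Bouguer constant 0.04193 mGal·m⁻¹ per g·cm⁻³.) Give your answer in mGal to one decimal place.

44.6

Δg_SB(A) = 978297.21 − 978429.33 + 0.3086×339.2 − 0.04193×2.31×339.2 = -60.30 mGal
Δg_SB(B) = 978319.34 − 978429.33 + 0.3086×445.3 − 0.04193×2.31×445.3 = -15.70 mGal
Difference = -15.70 − (-60.30) = 44.60 mGal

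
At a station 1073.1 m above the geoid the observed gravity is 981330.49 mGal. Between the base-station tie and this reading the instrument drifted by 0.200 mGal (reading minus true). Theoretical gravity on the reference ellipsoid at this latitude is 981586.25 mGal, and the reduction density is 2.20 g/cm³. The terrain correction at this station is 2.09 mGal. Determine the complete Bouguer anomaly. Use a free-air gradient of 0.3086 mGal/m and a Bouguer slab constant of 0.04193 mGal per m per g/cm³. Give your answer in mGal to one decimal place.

-21.7

Drift-corrected reading = 981330.49 − (0.200) = 981330.290 mGal
Free-air correction = 0.3086 × 1073.1 = 331.16 mGal
Free-air anomaly = 981330.290 − 981586.25 + (331.16) = 75.200 mGal
Bouguer slab correction = 0.04193 × 2.20 × 1073.1 = 98.99 mGal
Simple Bouguer anomaly = 75.200 − (98.99) = -23.790 mGal
Complete Bouguer anomaly = -23.790 + 2.09 = -21.700 mGal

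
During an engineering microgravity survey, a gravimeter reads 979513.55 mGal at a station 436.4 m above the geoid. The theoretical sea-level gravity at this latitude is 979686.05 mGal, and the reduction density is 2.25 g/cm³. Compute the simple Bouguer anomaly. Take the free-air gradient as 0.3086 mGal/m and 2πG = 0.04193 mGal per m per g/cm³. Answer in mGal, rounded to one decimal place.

Free-air correction = 0.3086 × 436.4 = 134.67 mGal
Free-air anomaly = 979513.55 − 979686.05 + (134.67) = -37.83 mGal
Bouguer slab correction = 0.04193 × 2.25 × 436.4 = 41.17 mGal
Simple Bouguer anomaly = -37.83 − (41.17) = -79.00 mGal

-79.0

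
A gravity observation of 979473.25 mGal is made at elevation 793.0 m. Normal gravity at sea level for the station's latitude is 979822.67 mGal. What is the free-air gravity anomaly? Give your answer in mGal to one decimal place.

Free-air correction = 0.3086 × 793.0 = 244.72 mGal
Free-air anomaly = 979473.25 − 979822.67 + (244.72) = -104.70 mGal

-104.7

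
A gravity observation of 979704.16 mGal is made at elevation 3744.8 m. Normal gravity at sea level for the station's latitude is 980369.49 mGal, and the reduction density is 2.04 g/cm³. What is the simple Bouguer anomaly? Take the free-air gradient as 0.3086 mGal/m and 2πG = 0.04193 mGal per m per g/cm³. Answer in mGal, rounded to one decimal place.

170.0

Free-air correction = 0.3086 × 3744.8 = 1155.65 mGal
Free-air anomaly = 979704.16 − 980369.49 + (1155.65) = 490.32 mGal
Bouguer slab correction = 0.04193 × 2.04 × 3744.8 = 320.32 mGal
Simple Bouguer anomaly = 490.32 − (320.32) = 170.00 mGal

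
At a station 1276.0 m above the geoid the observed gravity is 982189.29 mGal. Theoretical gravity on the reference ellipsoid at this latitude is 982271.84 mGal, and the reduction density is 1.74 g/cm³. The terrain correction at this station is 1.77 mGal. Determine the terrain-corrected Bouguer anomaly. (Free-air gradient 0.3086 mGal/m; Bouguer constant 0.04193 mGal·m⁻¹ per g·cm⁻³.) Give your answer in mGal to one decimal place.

Free-air correction = 0.3086 × 1276.0 = 393.77 mGal
Free-air anomaly = 982189.29 − 982271.84 + (393.77) = 311.22 mGal
Bouguer slab correction = 0.04193 × 1.74 × 1276.0 = 93.09 mGal
Simple Bouguer anomaly = 311.22 − (93.09) = 218.13 mGal
Complete Bouguer anomaly = 218.13 + 1.77 = 219.90 mGal

219.9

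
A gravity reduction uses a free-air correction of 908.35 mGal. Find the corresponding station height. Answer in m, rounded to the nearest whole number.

2943

h = 908.35 / 0.3086 = 2943.45 m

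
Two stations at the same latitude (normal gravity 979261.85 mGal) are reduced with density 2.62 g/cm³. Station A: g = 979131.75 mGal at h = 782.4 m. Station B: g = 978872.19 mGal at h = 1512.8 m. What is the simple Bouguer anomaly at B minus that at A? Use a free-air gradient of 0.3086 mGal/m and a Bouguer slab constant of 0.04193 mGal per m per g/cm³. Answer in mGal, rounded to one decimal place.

Δg_SB(A) = 979131.75 − 979261.85 + 0.3086×782.4 − 0.04193×2.62×782.4 = 25.40 mGal
Δg_SB(B) = 978872.19 − 979261.85 + 0.3086×1512.8 − 0.04193×2.62×1512.8 = -89.00 mGal
Difference = -89.00 − (25.40) = -114.40 mGal

-114.4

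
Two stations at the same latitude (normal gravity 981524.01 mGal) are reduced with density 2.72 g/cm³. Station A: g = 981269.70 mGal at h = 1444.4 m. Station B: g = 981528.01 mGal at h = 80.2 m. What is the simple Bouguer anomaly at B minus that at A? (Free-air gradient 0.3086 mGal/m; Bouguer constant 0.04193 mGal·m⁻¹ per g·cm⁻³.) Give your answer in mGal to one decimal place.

Δg_SB(A) = 981269.70 − 981524.01 + 0.3086×1444.4 − 0.04193×2.72×1444.4 = 26.70 mGal
Δg_SB(B) = 981528.01 − 981524.01 + 0.3086×80.2 − 0.04193×2.72×80.2 = 19.60 mGal
Difference = 19.60 − (26.70) = -7.10 mGal

-7.1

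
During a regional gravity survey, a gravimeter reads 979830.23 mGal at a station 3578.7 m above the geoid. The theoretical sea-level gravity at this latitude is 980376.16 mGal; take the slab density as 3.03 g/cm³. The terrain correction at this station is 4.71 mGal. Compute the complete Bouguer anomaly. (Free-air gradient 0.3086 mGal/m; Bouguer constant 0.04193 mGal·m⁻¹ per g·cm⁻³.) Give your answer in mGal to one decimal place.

Free-air correction = 0.3086 × 3578.7 = 1104.39 mGal
Free-air anomaly = 979830.23 − 980376.16 + (1104.39) = 558.46 mGal
Bouguer slab correction = 0.04193 × 3.03 × 3578.7 = 454.67 mGal
Simple Bouguer anomaly = 558.46 − (454.67) = 103.79 mGal
Complete Bouguer anomaly = 103.79 + 4.71 = 108.50 mGal

108.5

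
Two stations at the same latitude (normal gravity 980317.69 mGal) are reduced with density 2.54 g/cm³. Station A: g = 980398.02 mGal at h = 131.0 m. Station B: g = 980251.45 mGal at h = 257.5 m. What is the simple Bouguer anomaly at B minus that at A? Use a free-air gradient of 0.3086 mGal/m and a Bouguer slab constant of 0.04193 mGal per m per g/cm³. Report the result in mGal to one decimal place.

Δg_SB(A) = 980398.02 − 980317.69 + 0.3086×131.0 − 0.04193×2.54×131.0 = 106.80 mGal
Δg_SB(B) = 980251.45 − 980317.69 + 0.3086×257.5 − 0.04193×2.54×257.5 = -14.20 mGal
Difference = -14.20 − (106.80) = -121.00 mGal

-121.0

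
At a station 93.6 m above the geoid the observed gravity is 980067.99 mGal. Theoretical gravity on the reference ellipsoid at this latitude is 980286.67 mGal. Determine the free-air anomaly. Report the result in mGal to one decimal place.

-189.8

Free-air correction = 0.3086 × 93.6 = 28.88 mGal
Free-air anomaly = 980067.99 − 980286.67 + (28.88) = -189.80 mGal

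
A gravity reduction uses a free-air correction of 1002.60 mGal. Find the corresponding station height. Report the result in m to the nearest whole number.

h = 1002.60 / 0.3086 = 3248.87 m

3249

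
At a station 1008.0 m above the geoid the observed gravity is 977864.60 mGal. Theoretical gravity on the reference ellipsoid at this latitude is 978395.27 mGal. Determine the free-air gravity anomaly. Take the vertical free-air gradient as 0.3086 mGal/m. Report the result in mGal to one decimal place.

Free-air correction = 0.3086 × 1008.0 = 311.07 mGal
Free-air anomaly = 977864.60 − 978395.27 + (311.07) = -219.60 mGal

-219.6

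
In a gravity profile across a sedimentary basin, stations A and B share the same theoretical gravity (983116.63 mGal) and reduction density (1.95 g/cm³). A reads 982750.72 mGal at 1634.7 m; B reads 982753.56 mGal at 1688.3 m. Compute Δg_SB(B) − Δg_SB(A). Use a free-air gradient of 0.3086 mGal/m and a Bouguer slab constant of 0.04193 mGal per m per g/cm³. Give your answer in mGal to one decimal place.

15.0

Δg_SB(A) = 982750.72 − 983116.63 + 0.3086×1634.7 − 0.04193×1.95×1634.7 = 4.90 mGal
Δg_SB(B) = 982753.56 − 983116.63 + 0.3086×1688.3 − 0.04193×1.95×1688.3 = 19.90 mGal
Difference = 19.90 − (4.90) = 15.00 mGal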